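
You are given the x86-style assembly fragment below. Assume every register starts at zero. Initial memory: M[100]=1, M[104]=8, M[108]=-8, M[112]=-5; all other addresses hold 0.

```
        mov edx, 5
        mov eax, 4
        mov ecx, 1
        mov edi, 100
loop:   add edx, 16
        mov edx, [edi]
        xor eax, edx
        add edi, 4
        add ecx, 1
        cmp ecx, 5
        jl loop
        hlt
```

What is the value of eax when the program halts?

14

after mov edx, 5: edx=5
after mov eax, 4: eax=4
after mov ecx, 1: ecx=1
after mov edi, 100: edi=100
after add edx, 16: edx=5+16=21
after mov edx, [edi]: edx=M[100]=1
after xor eax, edx: eax=4^1=5
after add edi, 4: edi=100+4=104
after add ecx, 1: ecx=1+1=2
cmp ecx, 5  (cmp 2,5)
jl loop: taken
after add edx, 16: edx=1+16=17
after mov edx, [edi]: edx=M[104]=8
after xor eax, edx: eax=5^8=13
after add edi, 4: edi=104+4=108
after add ecx, 1: ecx=2+1=3
cmp ecx, 5  (cmp 3,5)
jl loop: taken
after add edx, 16: edx=8+16=24
after mov edx, [edi]: edx=M[108]=-8
after xor eax, edx: eax=13^(-8)=-11
after add edi, 4: edi=108+4=112
after add ecx, 1: ecx=3+1=4
cmp ecx, 5  (cmp 4,5)
jl loop: taken
after add edx, 16: edx=(-8)+16=8
after mov edx, [edi]: edx=M[112]=-5
after xor eax, edx: eax=(-11)^(-5)=14
after add edi, 4: edi=112+4=116
after add ecx, 1: ecx=4+1=5
cmp ecx, 5  (cmp 5,5)
jl loop: not taken
halt.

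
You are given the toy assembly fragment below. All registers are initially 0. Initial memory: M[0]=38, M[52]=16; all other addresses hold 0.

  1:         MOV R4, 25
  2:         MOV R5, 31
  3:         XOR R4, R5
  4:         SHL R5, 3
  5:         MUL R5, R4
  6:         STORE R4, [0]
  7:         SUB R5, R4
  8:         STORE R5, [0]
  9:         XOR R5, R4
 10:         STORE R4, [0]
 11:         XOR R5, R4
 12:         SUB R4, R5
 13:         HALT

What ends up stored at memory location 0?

6

R4=25
R5=31
R4=25^31=6
R5=31<<3=248
R5=248*6=1488
STORE R4, [0] → M[0]=6
R5=1488-6=1482
STORE R5, [0] → M[0]=1482
R5=1482^6=1484
STORE R4, [0] → M[0]=6
R5=1484^6=1482
R4=6-1482=-1476
halt.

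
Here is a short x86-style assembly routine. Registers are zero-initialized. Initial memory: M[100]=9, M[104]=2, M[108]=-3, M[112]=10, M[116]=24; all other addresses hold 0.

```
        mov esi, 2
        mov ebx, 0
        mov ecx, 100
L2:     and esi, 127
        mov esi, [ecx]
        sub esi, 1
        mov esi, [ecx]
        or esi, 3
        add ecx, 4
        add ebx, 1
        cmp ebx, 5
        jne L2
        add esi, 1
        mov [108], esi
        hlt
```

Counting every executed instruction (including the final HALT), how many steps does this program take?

51

esi=2
ebx=0
ecx=100
esi=2&127=2
esi=M[100]=9
esi=9-1=8
esi=M[100]=9
esi=9|3=11
ecx=100+4=104
ebx=0+1=1
cmp ebx, 5  (cmp 1,5)
jne L2: taken
esi=11&127=11
esi=M[104]=2
esi=2-1=1
esi=M[104]=2
esi=2|3=3
ecx=104+4=108
ebx=1+1=2
cmp ebx, 5  (cmp 2,5)
jne L2: taken
esi=3&127=3
esi=M[108]=-3
esi=(-3)-1=-4
esi=M[108]=-3
esi=(-3)|3=-1
ecx=108+4=112
ebx=2+1=3
cmp ebx, 5  (cmp 3,5)
jne L2: taken
esi=(-1)&127=127
esi=M[112]=10
esi=10-1=9
esi=M[112]=10
esi=10|3=11
ecx=112+4=116
ebx=3+1=4
cmp ebx, 5  (cmp 4,5)
jne L2: taken
esi=11&127=11
esi=M[116]=24
esi=24-1=23
esi=M[116]=24
esi=24|3=27
ecx=116+4=120
ebx=4+1=5
cmp ebx, 5  (cmp 5,5)
jne L2: not taken
esi=27+1=28
mov [108], esi → M[108]=28
halt.
Total executed instructions: 51.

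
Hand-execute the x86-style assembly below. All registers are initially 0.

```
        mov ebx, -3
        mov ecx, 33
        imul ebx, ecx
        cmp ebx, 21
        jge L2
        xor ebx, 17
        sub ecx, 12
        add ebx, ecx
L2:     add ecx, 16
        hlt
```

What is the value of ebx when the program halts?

-95

after mov ebx, -3: ebx=-3
after mov ecx, 33: ecx=33
after imul ebx, ecx: ebx=(-3)*33=-99
cmp ebx, 21  (cmp -99,21)
jge L2: not taken
after xor ebx, 17: ebx=(-99)^17=-116
after sub ecx, 12: ecx=33-12=21
after add ebx, ecx: ebx=(-116)+21=-95
after add ecx, 16: ecx=21+16=37
halt.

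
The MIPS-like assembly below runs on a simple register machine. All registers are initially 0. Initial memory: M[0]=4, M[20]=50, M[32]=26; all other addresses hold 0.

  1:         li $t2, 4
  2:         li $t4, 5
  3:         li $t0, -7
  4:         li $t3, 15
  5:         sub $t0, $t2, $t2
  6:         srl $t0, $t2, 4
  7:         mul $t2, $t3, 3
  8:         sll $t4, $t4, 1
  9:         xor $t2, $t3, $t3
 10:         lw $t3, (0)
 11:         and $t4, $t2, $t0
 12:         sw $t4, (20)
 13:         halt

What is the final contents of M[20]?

0

$t2=4
$t4=5
$t0=-7
$t3=15
$t0=4-4=0
$t0=4>>4=0
$t2=15*3=45
$t4=5<<1=10
$t2=15^15=0
$t3=M[0]=4
$t4=0&0=0
sw $t4, (20) → M[20]=0
halt.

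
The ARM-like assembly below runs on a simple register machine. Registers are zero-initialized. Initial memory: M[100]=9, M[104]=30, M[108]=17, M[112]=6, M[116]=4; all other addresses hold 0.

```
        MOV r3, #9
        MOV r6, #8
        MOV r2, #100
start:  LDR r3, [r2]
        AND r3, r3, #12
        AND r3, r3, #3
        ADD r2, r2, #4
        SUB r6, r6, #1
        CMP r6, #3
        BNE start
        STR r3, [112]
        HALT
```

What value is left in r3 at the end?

0

after MOV r3, #9: r3=9
after MOV r6, #8: r6=8
after MOV r2, #100: r2=100
after LDR r3, [r2]: r3=M[100]=9
after AND r3, r3, #12: r3=9&12=8
after AND r3, r3, #3: r3=8&3=0
after ADD r2, r2, #4: r2=100+4=104
after SUB r6, r6, #1: r6=8-1=7
CMP r6, #3  (cmp 7,3)
BNE start: taken
after LDR r3, [r2]: r3=M[104]=30
after AND r3, r3, #12: r3=30&12=12
after AND r3, r3, #3: r3=12&3=0
after ADD r2, r2, #4: r2=104+4=108
after SUB r6, r6, #1: r6=7-1=6
CMP r6, #3  (cmp 6,3)
BNE start: taken
after LDR r3, [r2]: r3=M[108]=17
after AND r3, r3, #12: r3=17&12=0
after AND r3, r3, #3: r3=0&3=0
after ADD r2, r2, #4: r2=108+4=112
after SUB r6, r6, #1: r6=6-1=5
CMP r6, #3  (cmp 5,3)
BNE start: taken
after LDR r3, [r2]: r3=M[112]=6
after AND r3, r3, #12: r3=6&12=4
after AND r3, r3, #3: r3=4&3=0
after ADD r2, r2, #4: r2=112+4=116
after SUB r6, r6, #1: r6=5-1=4
CMP r6, #3  (cmp 4,3)
BNE start: taken
after LDR r3, [r2]: r3=M[116]=4
after AND r3, r3, #12: r3=4&12=4
after AND r3, r3, #3: r3=4&3=0
after ADD r2, r2, #4: r2=116+4=120
after SUB r6, r6, #1: r6=4-1=3
CMP r6, #3  (cmp 3,3)
BNE start: not taken
STR r3, [112] → M[112]=0
halt.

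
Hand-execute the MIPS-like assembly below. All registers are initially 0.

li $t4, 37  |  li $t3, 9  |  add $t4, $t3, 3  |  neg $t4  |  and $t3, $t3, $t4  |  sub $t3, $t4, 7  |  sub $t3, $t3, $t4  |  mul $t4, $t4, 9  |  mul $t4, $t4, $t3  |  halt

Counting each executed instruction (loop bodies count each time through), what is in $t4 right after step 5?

-12

after li $t4, 37: $t4=37
after li $t3, 9: $t3=9
after add $t4, $t3, 3: $t4=9+3=12
after neg $t4: $t4=-(12)=-12
after and $t3, $t3, $t4: $t3=9&(-12)=0
After step 5: $t4 = -12.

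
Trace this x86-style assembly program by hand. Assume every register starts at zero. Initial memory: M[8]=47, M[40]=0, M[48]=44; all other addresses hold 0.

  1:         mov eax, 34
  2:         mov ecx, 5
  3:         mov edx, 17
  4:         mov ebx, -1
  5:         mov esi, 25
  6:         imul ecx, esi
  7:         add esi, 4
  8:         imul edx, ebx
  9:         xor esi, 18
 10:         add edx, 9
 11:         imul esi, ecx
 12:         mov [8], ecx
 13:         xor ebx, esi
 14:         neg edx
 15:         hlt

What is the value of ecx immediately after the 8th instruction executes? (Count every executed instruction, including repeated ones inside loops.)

eax=34
ecx=5
edx=17
ebx=-1
esi=25
ecx=5*25=125
esi=25+4=29
edx=17*(-1)=-17
After step 8: ecx = 125.

125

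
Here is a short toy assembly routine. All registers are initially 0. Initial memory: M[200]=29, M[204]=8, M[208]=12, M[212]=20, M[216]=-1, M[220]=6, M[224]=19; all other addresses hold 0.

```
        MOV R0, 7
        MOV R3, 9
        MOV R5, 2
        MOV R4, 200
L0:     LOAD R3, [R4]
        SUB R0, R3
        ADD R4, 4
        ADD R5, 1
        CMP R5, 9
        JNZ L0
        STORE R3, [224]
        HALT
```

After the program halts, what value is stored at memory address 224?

19

R0=7
R3=9
R5=2
R4=200
R3=M[200]=29
R0=7-29=-22
R4=200+4=204
R5=2+1=3
CMP R5, 9  (cmp 3,9)
JNZ L0: taken
R3=M[204]=8
R0=(-22)-8=-30
R4=204+4=208
R5=3+1=4
CMP R5, 9  (cmp 4,9)
JNZ L0: taken
R3=M[208]=12
R0=(-30)-12=-42
R4=208+4=212
R5=4+1=5
CMP R5, 9  (cmp 5,9)
JNZ L0: taken
R3=M[212]=20
R0=(-42)-20=-62
R4=212+4=216
R5=5+1=6
CMP R5, 9  (cmp 6,9)
JNZ L0: taken
R3=M[216]=-1
R0=(-62)-(-1)=-61
R4=216+4=220
R5=6+1=7
CMP R5, 9  (cmp 7,9)
JNZ L0: taken
R3=M[220]=6
R0=(-61)-6=-67
R4=220+4=224
R5=7+1=8
CMP R5, 9  (cmp 8,9)
JNZ L0: taken
R3=M[224]=19
R0=(-67)-19=-86
R4=224+4=228
R5=8+1=9
CMP R5, 9  (cmp 9,9)
JNZ L0: not taken
STORE R3, [224] → M[224]=19
halt.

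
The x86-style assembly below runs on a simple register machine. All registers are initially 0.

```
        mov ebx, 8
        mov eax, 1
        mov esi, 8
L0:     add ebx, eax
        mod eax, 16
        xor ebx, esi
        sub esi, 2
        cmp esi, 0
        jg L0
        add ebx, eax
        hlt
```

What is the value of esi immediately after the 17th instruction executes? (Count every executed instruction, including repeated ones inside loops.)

4

after mov ebx, 8: ebx=8
after mov eax, 1: eax=1
after mov esi, 8: esi=8
after add ebx, eax: ebx=8+1=9
after mod eax, 16: eax=1%16=1
after xor ebx, esi: ebx=9^8=1
after sub esi, 2: esi=8-2=6
cmp esi, 0  (cmp 6,0)
jg L0: taken
after add ebx, eax: ebx=1+1=2
after mod eax, 16: eax=1%16=1
after xor ebx, esi: ebx=2^6=4
after sub esi, 2: esi=6-2=4
cmp esi, 0  (cmp 4,0)
jg L0: taken
after add ebx, eax: ebx=4+1=5
after mod eax, 16: eax=1%16=1
After step 17: esi = 4.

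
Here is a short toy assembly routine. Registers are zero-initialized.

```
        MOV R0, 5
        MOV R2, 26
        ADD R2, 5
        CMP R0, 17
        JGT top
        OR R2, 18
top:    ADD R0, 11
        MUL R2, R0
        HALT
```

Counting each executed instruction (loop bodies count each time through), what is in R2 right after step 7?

31

after MOV R0, 5: R0=5
after MOV R2, 26: R2=26
after ADD R2, 5: R2=26+5=31
CMP R0, 17  (cmp 5,17)
JGT top: not taken
after OR R2, 18: R2=31|18=31
after ADD R0, 11: R0=5+11=16
After step 7: R2 = 31.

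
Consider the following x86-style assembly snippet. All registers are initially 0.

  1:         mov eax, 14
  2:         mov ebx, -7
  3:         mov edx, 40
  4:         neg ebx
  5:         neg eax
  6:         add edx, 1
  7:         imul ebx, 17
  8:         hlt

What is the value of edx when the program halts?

after mov eax, 14: eax=14
after mov ebx, -7: ebx=-7
after mov edx, 40: edx=40
after neg ebx: ebx=-(-7)=7
after neg eax: eax=-(14)=-14
after add edx, 1: edx=40+1=41
after imul ebx, 17: ebx=7*17=119
halt.

41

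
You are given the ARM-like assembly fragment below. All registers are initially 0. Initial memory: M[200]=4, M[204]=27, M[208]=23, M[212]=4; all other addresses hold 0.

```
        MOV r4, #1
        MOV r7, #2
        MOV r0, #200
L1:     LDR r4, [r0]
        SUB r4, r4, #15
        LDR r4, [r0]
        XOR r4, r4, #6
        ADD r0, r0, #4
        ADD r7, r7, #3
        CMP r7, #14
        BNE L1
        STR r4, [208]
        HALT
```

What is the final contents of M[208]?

after MOV r4, #1: r4=1
after MOV r7, #2: r7=2
after MOV r0, #200: r0=200
after LDR r4, [r0]: r4=M[200]=4
after SUB r4, r4, #15: r4=4-15=-11
after LDR r4, [r0]: r4=M[200]=4
after XOR r4, r4, #6: r4=4^6=2
after ADD r0, r0, #4: r0=200+4=204
after ADD r7, r7, #3: r7=2+3=5
CMP r7, #14  (cmp 5,14)
BNE L1: taken
after LDR r4, [r0]: r4=M[204]=27
after SUB r4, r4, #15: r4=27-15=12
after LDR r4, [r0]: r4=M[204]=27
after XOR r4, r4, #6: r4=27^6=29
after ADD r0, r0, #4: r0=204+4=208
after ADD r7, r7, #3: r7=5+3=8
CMP r7, #14  (cmp 8,14)
BNE L1: taken
after LDR r4, [r0]: r4=M[208]=23
after SUB r4, r4, #15: r4=23-15=8
after LDR r4, [r0]: r4=M[208]=23
after XOR r4, r4, #6: r4=23^6=17
after ADD r0, r0, #4: r0=208+4=212
after ADD r7, r7, #3: r7=8+3=11
CMP r7, #14  (cmp 11,14)
BNE L1: taken
after LDR r4, [r0]: r4=M[212]=4
after SUB r4, r4, #15: r4=4-15=-11
after LDR r4, [r0]: r4=M[212]=4
after XOR r4, r4, #6: r4=4^6=2
after ADD r0, r0, #4: r0=212+4=216
after ADD r7, r7, #3: r7=11+3=14
CMP r7, #14  (cmp 14,14)
BNE L1: not taken
STR r4, [208] → M[208]=2
halt.

2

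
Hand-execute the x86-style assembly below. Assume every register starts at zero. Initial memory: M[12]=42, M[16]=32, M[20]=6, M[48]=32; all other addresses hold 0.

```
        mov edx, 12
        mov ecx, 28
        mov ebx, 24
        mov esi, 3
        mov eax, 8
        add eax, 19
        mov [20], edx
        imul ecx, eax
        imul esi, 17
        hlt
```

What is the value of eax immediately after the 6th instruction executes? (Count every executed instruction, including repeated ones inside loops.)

27

after mov edx, 12: edx=12
after mov ecx, 28: ecx=28
after mov ebx, 24: ebx=24
after mov esi, 3: esi=3
after mov eax, 8: eax=8
after add eax, 19: eax=8+19=27
After step 6: eax = 27.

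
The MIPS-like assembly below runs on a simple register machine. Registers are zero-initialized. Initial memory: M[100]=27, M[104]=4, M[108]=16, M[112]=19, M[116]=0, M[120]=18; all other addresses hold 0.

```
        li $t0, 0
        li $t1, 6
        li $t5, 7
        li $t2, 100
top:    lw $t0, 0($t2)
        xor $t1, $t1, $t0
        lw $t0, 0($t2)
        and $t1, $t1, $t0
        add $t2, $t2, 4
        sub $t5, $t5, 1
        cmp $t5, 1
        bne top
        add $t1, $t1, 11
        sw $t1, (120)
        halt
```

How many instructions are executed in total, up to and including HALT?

55

$t0=0
$t1=6
$t5=7
$t2=100
$t0=M[100]=27
$t1=6^27=29
$t0=M[100]=27
$t1=29&27=25
$t2=100+4=104
$t5=7-1=6
cmp $t5, 1  (cmp 6,1)
bne top: taken
$t0=M[104]=4
$t1=25^4=29
$t0=M[104]=4
$t1=29&4=4
$t2=104+4=108
$t5=6-1=5
cmp $t5, 1  (cmp 5,1)
bne top: taken
$t0=M[108]=16
$t1=4^16=20
$t0=M[108]=16
$t1=20&16=16
$t2=108+4=112
$t5=5-1=4
cmp $t5, 1  (cmp 4,1)
bne top: taken
$t0=M[112]=19
$t1=16^19=3
$t0=M[112]=19
$t1=3&19=3
$t2=112+4=116
$t5=4-1=3
cmp $t5, 1  (cmp 3,1)
bne top: taken
$t0=M[116]=0
$t1=3^0=3
$t0=M[116]=0
$t1=3&0=0
$t2=116+4=120
$t5=3-1=2
cmp $t5, 1  (cmp 2,1)
bne top: taken
$t0=M[120]=18
$t1=0^18=18
$t0=M[120]=18
$t1=18&18=18
$t2=120+4=124
$t5=2-1=1
cmp $t5, 1  (cmp 1,1)
bne top: not taken
$t1=18+11=29
sw $t1, (120) → M[120]=29
halt.
Total executed instructions: 55.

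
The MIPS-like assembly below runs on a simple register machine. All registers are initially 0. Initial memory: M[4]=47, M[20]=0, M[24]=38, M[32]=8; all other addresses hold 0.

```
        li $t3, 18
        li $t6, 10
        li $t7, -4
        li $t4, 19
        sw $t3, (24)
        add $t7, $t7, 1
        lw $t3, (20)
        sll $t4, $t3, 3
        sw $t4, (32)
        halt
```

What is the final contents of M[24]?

18

li $t3, 18 → $t3=18
li $t6, 10 → $t6=10
li $t7, -4 → $t7=-4
li $t4, 19 → $t4=19
sw $t3, (24) → M[24]=18
add $t7, $t7, 1 → $t7=(-4)+1=-3
lw $t3, (20) → $t3=M[20]=0
sll $t4, $t3, 3 → $t4=0<<3=0
sw $t4, (32) → M[32]=0
halt.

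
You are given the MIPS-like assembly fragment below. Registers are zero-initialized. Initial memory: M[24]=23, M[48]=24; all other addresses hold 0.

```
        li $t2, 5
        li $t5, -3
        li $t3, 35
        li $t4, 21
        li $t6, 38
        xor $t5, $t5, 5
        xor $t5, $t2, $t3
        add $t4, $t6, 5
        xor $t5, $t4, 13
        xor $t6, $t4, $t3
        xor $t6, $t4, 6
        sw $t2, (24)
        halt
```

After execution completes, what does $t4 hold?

after li $t2, 5: $t2=5
after li $t5, -3: $t5=-3
after li $t3, 35: $t3=35
after li $t4, 21: $t4=21
after li $t6, 38: $t6=38
after xor $t5, $t5, 5: $t5=(-3)^5=-8
after xor $t5, $t2, $t3: $t5=5^35=38
after add $t4, $t6, 5: $t4=38+5=43
after xor $t5, $t4, 13: $t5=43^13=38
after xor $t6, $t4, $t3: $t6=43^35=8
after xor $t6, $t4, 6: $t6=43^6=45
sw $t2, (24) → M[24]=5
halt.

43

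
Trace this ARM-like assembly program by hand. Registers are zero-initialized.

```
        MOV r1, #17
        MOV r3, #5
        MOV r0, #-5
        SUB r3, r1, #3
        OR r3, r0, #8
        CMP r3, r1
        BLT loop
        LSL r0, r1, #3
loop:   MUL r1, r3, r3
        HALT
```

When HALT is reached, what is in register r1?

after MOV r1, #17: r1=17
after MOV r3, #5: r3=5
after MOV r0, #-5: r0=-5
after SUB r3, r1, #3: r3=17-3=14
after OR r3, r0, #8: r3=(-5)|8=-5
CMP r3, r1  (cmp -5,17)
BLT loop: taken
after MUL r1, r3, r3: r1=(-5)*(-5)=25
halt.

25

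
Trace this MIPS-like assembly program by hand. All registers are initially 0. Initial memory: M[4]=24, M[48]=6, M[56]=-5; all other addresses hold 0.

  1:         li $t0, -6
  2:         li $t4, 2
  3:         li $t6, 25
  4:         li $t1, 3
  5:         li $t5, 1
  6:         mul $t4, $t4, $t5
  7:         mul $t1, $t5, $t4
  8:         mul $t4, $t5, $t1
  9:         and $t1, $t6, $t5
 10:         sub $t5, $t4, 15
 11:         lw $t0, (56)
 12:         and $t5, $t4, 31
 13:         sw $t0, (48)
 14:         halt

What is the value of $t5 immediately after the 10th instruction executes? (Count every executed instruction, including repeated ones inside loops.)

after li $t0, -6: $t0=-6
after li $t4, 2: $t4=2
after li $t6, 25: $t6=25
after li $t1, 3: $t1=3
after li $t5, 1: $t5=1
after mul $t4, $t4, $t5: $t4=2*1=2
after mul $t1, $t5, $t4: $t1=1*2=2
after mul $t4, $t5, $t1: $t4=1*2=2
after and $t1, $t6, $t5: $t1=25&1=1
after sub $t5, $t4, 15: $t5=2-15=-13
After step 10: $t5 = -13.

-13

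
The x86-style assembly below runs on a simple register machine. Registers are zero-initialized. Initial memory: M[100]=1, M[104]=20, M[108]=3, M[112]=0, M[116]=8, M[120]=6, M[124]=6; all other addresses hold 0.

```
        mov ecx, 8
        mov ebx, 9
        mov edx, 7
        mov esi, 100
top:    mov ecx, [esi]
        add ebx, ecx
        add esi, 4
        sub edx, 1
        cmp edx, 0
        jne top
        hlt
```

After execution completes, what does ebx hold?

mov ecx, 8 → ecx=8
mov ebx, 9 → ebx=9
mov edx, 7 → edx=7
mov esi, 100 → esi=100
mov ecx, [esi] → ecx=M[100]=1
add ebx, ecx → ebx=9+1=10
add esi, 4 → esi=100+4=104
sub edx, 1 → edx=7-1=6
cmp edx, 0  (cmp 6,0)
jne top: taken
mov ecx, [esi] → ecx=M[104]=20
add ebx, ecx → ebx=10+20=30
add esi, 4 → esi=104+4=108
sub edx, 1 → edx=6-1=5
cmp edx, 0  (cmp 5,0)
jne top: taken
mov ecx, [esi] → ecx=M[108]=3
add ebx, ecx → ebx=30+3=33
add esi, 4 → esi=108+4=112
sub edx, 1 → edx=5-1=4
cmp edx, 0  (cmp 4,0)
jne top: taken
mov ecx, [esi] → ecx=M[112]=0
add ebx, ecx → ebx=33+0=33
add esi, 4 → esi=112+4=116
sub edx, 1 → edx=4-1=3
cmp edx, 0  (cmp 3,0)
jne top: taken
mov ecx, [esi] → ecx=M[116]=8
add ebx, ecx → ebx=33+8=41
add esi, 4 → esi=116+4=120
sub edx, 1 → edx=3-1=2
cmp edx, 0  (cmp 2,0)
jne top: taken
mov ecx, [esi] → ecx=M[120]=6
add ebx, ecx → ebx=41+6=47
add esi, 4 → esi=120+4=124
sub edx, 1 → edx=2-1=1
cmp edx, 0  (cmp 1,0)
jne top: taken
mov ecx, [esi] → ecx=M[124]=6
add ebx, ecx → ebx=47+6=53
add esi, 4 → esi=124+4=128
sub edx, 1 → edx=1-1=0
cmp edx, 0  (cmp 0,0)
jne top: not taken
halt.

53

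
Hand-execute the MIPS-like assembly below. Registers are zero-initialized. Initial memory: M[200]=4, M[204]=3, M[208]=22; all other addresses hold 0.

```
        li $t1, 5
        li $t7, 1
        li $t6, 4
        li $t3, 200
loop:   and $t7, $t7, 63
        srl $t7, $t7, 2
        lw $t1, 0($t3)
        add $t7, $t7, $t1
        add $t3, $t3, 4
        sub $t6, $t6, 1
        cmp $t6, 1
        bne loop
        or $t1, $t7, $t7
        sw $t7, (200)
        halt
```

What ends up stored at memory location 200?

li $t1, 5 → $t1=5
li $t7, 1 → $t7=1
li $t6, 4 → $t6=4
li $t3, 200 → $t3=200
and $t7, $t7, 63 → $t7=1&63=1
srl $t7, $t7, 2 → $t7=1>>2=0
lw $t1, 0($t3) → $t1=M[200]=4
add $t7, $t7, $t1 → $t7=0+4=4
add $t3, $t3, 4 → $t3=200+4=204
sub $t6, $t6, 1 → $t6=4-1=3
cmp $t6, 1  (cmp 3,1)
bne loop: taken
and $t7, $t7, 63 → $t7=4&63=4
srl $t7, $t7, 2 → $t7=4>>2=1
lw $t1, 0($t3) → $t1=M[204]=3
add $t7, $t7, $t1 → $t7=1+3=4
add $t3, $t3, 4 → $t3=204+4=208
sub $t6, $t6, 1 → $t6=3-1=2
cmp $t6, 1  (cmp 2,1)
bne loop: taken
and $t7, $t7, 63 → $t7=4&63=4
srl $t7, $t7, 2 → $t7=4>>2=1
lw $t1, 0($t3) → $t1=M[208]=22
add $t7, $t7, $t1 → $t7=1+22=23
add $t3, $t3, 4 → $t3=208+4=212
sub $t6, $t6, 1 → $t6=2-1=1
cmp $t6, 1  (cmp 1,1)
bne loop: not taken
or $t1, $t7, $t7 → $t1=23|23=23
sw $t7, (200) → M[200]=23
halt.

23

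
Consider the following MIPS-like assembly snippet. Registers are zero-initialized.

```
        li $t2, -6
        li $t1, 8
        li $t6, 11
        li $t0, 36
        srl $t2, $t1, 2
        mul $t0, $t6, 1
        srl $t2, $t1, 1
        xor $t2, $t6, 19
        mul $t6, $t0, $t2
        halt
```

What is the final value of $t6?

264

$t2=-6
$t1=8
$t6=11
$t0=36
$t2=8>>2=2
$t0=11*1=11
$t2=8>>1=4
$t2=11^19=24
$t6=11*24=264
halt.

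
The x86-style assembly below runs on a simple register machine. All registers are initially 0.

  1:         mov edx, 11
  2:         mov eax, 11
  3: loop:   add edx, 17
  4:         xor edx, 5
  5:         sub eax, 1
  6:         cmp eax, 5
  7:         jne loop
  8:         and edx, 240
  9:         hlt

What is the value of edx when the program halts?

112

after mov edx, 11: edx=11
after mov eax, 11: eax=11
after add edx, 17: edx=11+17=28
after xor edx, 5: edx=28^5=25
after sub eax, 1: eax=11-1=10
cmp eax, 5  (cmp 10,5)
jne loop: taken
after add edx, 17: edx=25+17=42
after xor edx, 5: edx=42^5=47
after sub eax, 1: eax=10-1=9
cmp eax, 5  (cmp 9,5)
jne loop: taken
after add edx, 17: edx=47+17=64
after xor edx, 5: edx=64^5=69
after sub eax, 1: eax=9-1=8
cmp eax, 5  (cmp 8,5)
jne loop: taken
after add edx, 17: edx=69+17=86
after xor edx, 5: edx=86^5=83
after sub eax, 1: eax=8-1=7
cmp eax, 5  (cmp 7,5)
jne loop: taken
after add edx, 17: edx=83+17=100
after xor edx, 5: edx=100^5=97
after sub eax, 1: eax=7-1=6
cmp eax, 5  (cmp 6,5)
jne loop: taken
after add edx, 17: edx=97+17=114
after xor edx, 5: edx=114^5=119
after sub eax, 1: eax=6-1=5
cmp eax, 5  (cmp 5,5)
jne loop: not taken
after and edx, 240: edx=119&240=112
halt.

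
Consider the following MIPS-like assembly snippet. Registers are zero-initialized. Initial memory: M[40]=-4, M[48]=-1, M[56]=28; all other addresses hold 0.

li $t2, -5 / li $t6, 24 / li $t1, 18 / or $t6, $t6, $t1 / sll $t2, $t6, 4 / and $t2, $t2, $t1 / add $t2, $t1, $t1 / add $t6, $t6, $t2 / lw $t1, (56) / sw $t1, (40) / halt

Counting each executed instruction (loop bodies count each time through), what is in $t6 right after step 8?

62

after li $t2, -5: $t2=-5
after li $t6, 24: $t6=24
after li $t1, 18: $t1=18
after or $t6, $t6, $t1: $t6=24|18=26
after sll $t2, $t6, 4: $t2=26<<4=416
after and $t2, $t2, $t1: $t2=416&18=0
after add $t2, $t1, $t1: $t2=18+18=36
after add $t6, $t6, $t2: $t6=26+36=62
After step 8: $t6 = 62.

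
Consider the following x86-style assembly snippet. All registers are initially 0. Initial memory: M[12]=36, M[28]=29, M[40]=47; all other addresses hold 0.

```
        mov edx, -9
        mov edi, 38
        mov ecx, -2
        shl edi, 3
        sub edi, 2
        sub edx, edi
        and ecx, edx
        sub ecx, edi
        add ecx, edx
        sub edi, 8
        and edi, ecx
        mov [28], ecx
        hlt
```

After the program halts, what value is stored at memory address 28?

-925

mov edx, -9 → edx=-9
mov edi, 38 → edi=38
mov ecx, -2 → ecx=-2
shl edi, 3 → edi=38<<3=304
sub edi, 2 → edi=304-2=302
sub edx, edi → edx=(-9)-302=-311
and ecx, edx → ecx=(-2)&(-311)=-312
sub ecx, edi → ecx=(-312)-302=-614
add ecx, edx → ecx=(-614)+(-311)=-925
sub edi, 8 → edi=302-8=294
and edi, ecx → edi=294&(-925)=34
mov [28], ecx → M[28]=-925
halt.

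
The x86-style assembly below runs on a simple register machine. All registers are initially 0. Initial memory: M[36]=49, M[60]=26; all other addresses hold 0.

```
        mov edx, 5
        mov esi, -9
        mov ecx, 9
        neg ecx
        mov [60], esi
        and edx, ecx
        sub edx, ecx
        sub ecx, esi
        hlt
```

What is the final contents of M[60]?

-9

after mov edx, 5: edx=5
after mov esi, -9: esi=-9
after mov ecx, 9: ecx=9
after neg ecx: ecx=-(9)=-9
mov [60], esi → M[60]=-9
after and edx, ecx: edx=5&(-9)=5
after sub edx, ecx: edx=5-(-9)=14
after sub ecx, esi: ecx=(-9)-(-9)=0
halt.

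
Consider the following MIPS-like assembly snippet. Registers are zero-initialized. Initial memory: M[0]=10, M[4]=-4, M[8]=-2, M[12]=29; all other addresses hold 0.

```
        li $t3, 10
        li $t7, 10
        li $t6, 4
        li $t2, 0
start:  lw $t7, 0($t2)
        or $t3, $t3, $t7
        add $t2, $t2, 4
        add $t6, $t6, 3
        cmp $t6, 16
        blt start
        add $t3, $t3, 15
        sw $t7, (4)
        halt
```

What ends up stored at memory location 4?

after li $t3, 10: $t3=10
after li $t7, 10: $t7=10
after li $t6, 4: $t6=4
after li $t2, 0: $t2=0
after lw $t7, 0($t2): $t7=M[0]=10
after or $t3, $t3, $t7: $t3=10|10=10
after add $t2, $t2, 4: $t2=0+4=4
after add $t6, $t6, 3: $t6=4+3=7
cmp $t6, 16  (cmp 7,16)
blt start: taken
after lw $t7, 0($t2): $t7=M[4]=-4
after or $t3, $t3, $t7: $t3=10|(-4)=-2
after add $t2, $t2, 4: $t2=4+4=8
after add $t6, $t6, 3: $t6=7+3=10
cmp $t6, 16  (cmp 10,16)
blt start: taken
after lw $t7, 0($t2): $t7=M[8]=-2
after or $t3, $t3, $t7: $t3=(-2)|(-2)=-2
after add $t2, $t2, 4: $t2=8+4=12
after add $t6, $t6, 3: $t6=10+3=13
cmp $t6, 16  (cmp 13,16)
blt start: taken
after lw $t7, 0($t2): $t7=M[12]=29
after or $t3, $t3, $t7: $t3=(-2)|29=-1
after add $t2, $t2, 4: $t2=12+4=16
after add $t6, $t6, 3: $t6=13+3=16
cmp $t6, 16  (cmp 16,16)
blt start: not taken
after add $t3, $t3, 15: $t3=(-1)+15=14
sw $t7, (4) → M[4]=29
halt.

29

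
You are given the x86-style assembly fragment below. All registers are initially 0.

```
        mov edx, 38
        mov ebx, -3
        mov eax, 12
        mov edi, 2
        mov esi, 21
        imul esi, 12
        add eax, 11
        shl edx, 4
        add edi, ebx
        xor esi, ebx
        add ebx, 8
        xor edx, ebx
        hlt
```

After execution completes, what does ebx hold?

5

mov edx, 38 → edx=38
mov ebx, -3 → ebx=-3
mov eax, 12 → eax=12
mov edi, 2 → edi=2
mov esi, 21 → esi=21
imul esi, 12 → esi=21*12=252
add eax, 11 → eax=12+11=23
shl edx, 4 → edx=38<<4=608
add edi, ebx → edi=2+(-3)=-1
xor esi, ebx → esi=252^(-3)=-255
add ebx, 8 → ebx=(-3)+8=5
xor edx, ebx → edx=608^5=613
halt.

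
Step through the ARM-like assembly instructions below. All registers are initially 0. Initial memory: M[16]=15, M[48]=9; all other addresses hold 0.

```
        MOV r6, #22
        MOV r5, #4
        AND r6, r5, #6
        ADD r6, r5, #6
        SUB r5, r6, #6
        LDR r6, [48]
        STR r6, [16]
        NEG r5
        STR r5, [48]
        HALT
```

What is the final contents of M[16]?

9

after MOV r6, #22: r6=22
after MOV r5, #4: r5=4
after AND r6, r5, #6: r6=4&6=4
after ADD r6, r5, #6: r6=4+6=10
after SUB r5, r6, #6: r5=10-6=4
after LDR r6, [48]: r6=M[48]=9
STR r6, [16] → M[16]=9
after NEG r5: r5=-(4)=-4
STR r5, [48] → M[48]=-4
halt.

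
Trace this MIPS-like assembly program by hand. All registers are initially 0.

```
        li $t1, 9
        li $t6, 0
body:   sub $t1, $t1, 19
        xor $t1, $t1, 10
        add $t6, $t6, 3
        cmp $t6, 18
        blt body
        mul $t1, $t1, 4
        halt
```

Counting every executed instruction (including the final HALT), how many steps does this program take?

$t1=9
$t6=0
$t1=9-19=-10
$t1=(-10)^10=-4
$t6=0+3=3
cmp $t6, 18  (cmp 3,18)
blt body: taken
$t1=(-4)-19=-23
$t1=(-23)^10=-29
$t6=3+3=6
cmp $t6, 18  (cmp 6,18)
blt body: taken
$t1=(-29)-19=-48
$t1=(-48)^10=-38
$t6=6+3=9
cmp $t6, 18  (cmp 9,18)
blt body: taken
$t1=(-38)-19=-57
$t1=(-57)^10=-51
$t6=9+3=12
cmp $t6, 18  (cmp 12,18)
blt body: taken
$t1=(-51)-19=-70
$t1=(-70)^10=-80
$t6=12+3=15
cmp $t6, 18  (cmp 15,18)
blt body: taken
$t1=(-80)-19=-99
$t1=(-99)^10=-105
$t6=15+3=18
cmp $t6, 18  (cmp 18,18)
blt body: not taken
$t1=(-105)*4=-420
halt.
Total executed instructions: 34.

34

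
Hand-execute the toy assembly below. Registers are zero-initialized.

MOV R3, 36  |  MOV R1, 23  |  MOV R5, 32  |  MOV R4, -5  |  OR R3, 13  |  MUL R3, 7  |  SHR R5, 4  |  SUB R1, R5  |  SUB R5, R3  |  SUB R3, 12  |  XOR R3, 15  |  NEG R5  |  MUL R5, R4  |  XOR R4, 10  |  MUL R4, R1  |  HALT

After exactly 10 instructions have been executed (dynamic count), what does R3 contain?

303

R3=36
R1=23
R5=32
R4=-5
R3=36|13=45
R3=45*7=315
R5=32>>4=2
R1=23-2=21
R5=2-315=-313
R3=315-12=303
After step 10: R3 = 303.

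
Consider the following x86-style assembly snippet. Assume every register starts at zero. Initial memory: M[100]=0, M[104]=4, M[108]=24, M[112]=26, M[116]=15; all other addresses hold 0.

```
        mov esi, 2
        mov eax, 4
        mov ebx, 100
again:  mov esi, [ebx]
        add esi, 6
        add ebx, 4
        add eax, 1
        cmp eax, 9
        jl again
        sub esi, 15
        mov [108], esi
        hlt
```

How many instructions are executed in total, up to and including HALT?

36

esi=2
eax=4
ebx=100
esi=M[100]=0
esi=0+6=6
ebx=100+4=104
eax=4+1=5
cmp eax, 9  (cmp 5,9)
jl again: taken
esi=M[104]=4
esi=4+6=10
ebx=104+4=108
eax=5+1=6
cmp eax, 9  (cmp 6,9)
jl again: taken
esi=M[108]=24
esi=24+6=30
ebx=108+4=112
eax=6+1=7
cmp eax, 9  (cmp 7,9)
jl again: taken
esi=M[112]=26
esi=26+6=32
ebx=112+4=116
eax=7+1=8
cmp eax, 9  (cmp 8,9)
jl again: taken
esi=M[116]=15
esi=15+6=21
ebx=116+4=120
eax=8+1=9
cmp eax, 9  (cmp 9,9)
jl again: not taken
esi=21-15=6
mov [108], esi → M[108]=6
halt.
Total executed instructions: 36.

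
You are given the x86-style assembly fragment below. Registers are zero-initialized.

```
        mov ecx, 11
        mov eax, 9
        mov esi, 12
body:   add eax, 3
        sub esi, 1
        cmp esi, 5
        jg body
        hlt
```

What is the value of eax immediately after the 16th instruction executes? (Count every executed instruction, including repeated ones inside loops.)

after mov ecx, 11: ecx=11
after mov eax, 9: eax=9
after mov esi, 12: esi=12
after add eax, 3: eax=9+3=12
after sub esi, 1: esi=12-1=11
cmp esi, 5  (cmp 11,5)
jg body: taken
after add eax, 3: eax=12+3=15
after sub esi, 1: esi=11-1=10
cmp esi, 5  (cmp 10,5)
jg body: taken
after add eax, 3: eax=15+3=18
after sub esi, 1: esi=10-1=9
cmp esi, 5  (cmp 9,5)
jg body: taken
after add eax, 3: eax=18+3=21
After step 16: eax = 21.

21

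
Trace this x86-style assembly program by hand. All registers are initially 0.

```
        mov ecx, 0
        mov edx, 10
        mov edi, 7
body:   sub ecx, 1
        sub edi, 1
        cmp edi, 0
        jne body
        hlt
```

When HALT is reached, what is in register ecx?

mov ecx, 0 → ecx=0
mov edx, 10 → edx=10
mov edi, 7 → edi=7
sub ecx, 1 → ecx=0-1=-1
sub edi, 1 → edi=7-1=6
cmp edi, 0  (cmp 6,0)
jne body: taken
sub ecx, 1 → ecx=(-1)-1=-2
sub edi, 1 → edi=6-1=5
cmp edi, 0  (cmp 5,0)
jne body: taken
sub ecx, 1 → ecx=(-2)-1=-3
sub edi, 1 → edi=5-1=4
cmp edi, 0  (cmp 4,0)
jne body: taken
sub ecx, 1 → ecx=(-3)-1=-4
sub edi, 1 → edi=4-1=3
cmp edi, 0  (cmp 3,0)
jne body: taken
sub ecx, 1 → ecx=(-4)-1=-5
sub edi, 1 → edi=3-1=2
cmp edi, 0  (cmp 2,0)
jne body: taken
sub ecx, 1 → ecx=(-5)-1=-6
sub edi, 1 → edi=2-1=1
cmp edi, 0  (cmp 1,0)
jne body: taken
sub ecx, 1 → ecx=(-6)-1=-7
sub edi, 1 → edi=1-1=0
cmp edi, 0  (cmp 0,0)
jne body: not taken
halt.

-7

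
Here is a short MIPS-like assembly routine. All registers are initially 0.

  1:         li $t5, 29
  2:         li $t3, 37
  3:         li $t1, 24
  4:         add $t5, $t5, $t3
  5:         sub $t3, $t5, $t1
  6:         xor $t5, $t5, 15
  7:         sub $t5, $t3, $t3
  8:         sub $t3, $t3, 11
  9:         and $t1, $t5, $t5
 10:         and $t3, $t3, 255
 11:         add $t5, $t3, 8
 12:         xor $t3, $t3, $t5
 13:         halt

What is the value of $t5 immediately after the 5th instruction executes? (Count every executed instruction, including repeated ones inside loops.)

$t5=29
$t3=37
$t1=24
$t5=29+37=66
$t3=66-24=42
After step 5: $t5 = 66.

66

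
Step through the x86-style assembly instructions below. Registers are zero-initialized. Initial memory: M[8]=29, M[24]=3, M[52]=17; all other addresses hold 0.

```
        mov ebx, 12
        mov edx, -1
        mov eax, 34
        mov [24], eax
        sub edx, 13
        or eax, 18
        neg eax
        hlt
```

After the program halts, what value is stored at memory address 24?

34

mov ebx, 12 → ebx=12
mov edx, -1 → edx=-1
mov eax, 34 → eax=34
mov [24], eax → M[24]=34
sub edx, 13 → edx=(-1)-13=-14
or eax, 18 → eax=34|18=50
neg eax → eax=-(50)=-50
halt.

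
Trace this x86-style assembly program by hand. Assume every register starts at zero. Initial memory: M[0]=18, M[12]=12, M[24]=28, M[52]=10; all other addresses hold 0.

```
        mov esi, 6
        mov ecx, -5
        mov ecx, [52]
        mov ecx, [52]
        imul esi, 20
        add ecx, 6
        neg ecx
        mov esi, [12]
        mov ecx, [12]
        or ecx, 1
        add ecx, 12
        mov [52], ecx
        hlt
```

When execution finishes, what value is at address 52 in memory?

25

after mov esi, 6: esi=6
after mov ecx, -5: ecx=-5
after mov ecx, [52]: ecx=M[52]=10
after mov ecx, [52]: ecx=M[52]=10
after imul esi, 20: esi=6*20=120
after add ecx, 6: ecx=10+6=16
after neg ecx: ecx=-(16)=-16
after mov esi, [12]: esi=M[12]=12
after mov ecx, [12]: ecx=M[12]=12
after or ecx, 1: ecx=12|1=13
after add ecx, 12: ecx=13+12=25
mov [52], ecx → M[52]=25
halt.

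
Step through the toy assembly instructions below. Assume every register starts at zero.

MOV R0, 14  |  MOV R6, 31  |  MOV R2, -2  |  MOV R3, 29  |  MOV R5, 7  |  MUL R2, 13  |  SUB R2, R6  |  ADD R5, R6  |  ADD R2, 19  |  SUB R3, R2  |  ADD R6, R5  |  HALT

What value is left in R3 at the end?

R0=14
R6=31
R2=-2
R3=29
R5=7
R2=(-2)*13=-26
R2=(-26)-31=-57
R5=7+31=38
R2=(-57)+19=-38
R3=29-(-38)=67
R6=31+38=69
halt.

67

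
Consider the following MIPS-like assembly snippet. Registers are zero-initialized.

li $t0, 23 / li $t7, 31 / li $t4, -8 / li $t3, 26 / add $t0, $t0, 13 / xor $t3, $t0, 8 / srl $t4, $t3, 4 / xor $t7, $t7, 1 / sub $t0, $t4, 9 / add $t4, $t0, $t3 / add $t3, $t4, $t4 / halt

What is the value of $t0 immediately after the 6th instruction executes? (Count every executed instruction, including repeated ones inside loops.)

after li $t0, 23: $t0=23
after li $t7, 31: $t7=31
after li $t4, -8: $t4=-8
after li $t3, 26: $t3=26
after add $t0, $t0, 13: $t0=23+13=36
after xor $t3, $t0, 8: $t3=36^8=44
After step 6: $t0 = 36.

36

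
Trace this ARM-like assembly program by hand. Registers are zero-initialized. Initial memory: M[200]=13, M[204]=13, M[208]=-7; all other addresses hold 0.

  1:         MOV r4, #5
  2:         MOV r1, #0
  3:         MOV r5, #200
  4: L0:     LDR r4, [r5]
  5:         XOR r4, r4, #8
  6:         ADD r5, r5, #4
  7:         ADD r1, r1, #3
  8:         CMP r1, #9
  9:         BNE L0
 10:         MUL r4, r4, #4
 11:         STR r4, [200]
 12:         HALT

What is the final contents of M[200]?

r4=5
r1=0
r5=200
r4=M[200]=13
r4=13^8=5
r5=200+4=204
r1=0+3=3
CMP r1, #9  (cmp 3,9)
BNE L0: taken
r4=M[204]=13
r4=13^8=5
r5=204+4=208
r1=3+3=6
CMP r1, #9  (cmp 6,9)
BNE L0: taken
r4=M[208]=-7
r4=(-7)^8=-15
r5=208+4=212
r1=6+3=9
CMP r1, #9  (cmp 9,9)
BNE L0: not taken
r4=(-15)*4=-60
STR r4, [200] → M[200]=-60
halt.

-60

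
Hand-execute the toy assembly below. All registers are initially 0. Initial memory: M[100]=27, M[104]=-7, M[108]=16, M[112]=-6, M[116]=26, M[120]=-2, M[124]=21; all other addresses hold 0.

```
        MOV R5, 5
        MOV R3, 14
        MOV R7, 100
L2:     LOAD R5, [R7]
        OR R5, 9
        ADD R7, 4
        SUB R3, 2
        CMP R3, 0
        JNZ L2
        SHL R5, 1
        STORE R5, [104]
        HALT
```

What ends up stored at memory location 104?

R5=5
R3=14
R7=100
R5=M[100]=27
R5=27|9=27
R7=100+4=104
R3=14-2=12
CMP R3, 0  (cmp 12,0)
JNZ L2: taken
R5=M[104]=-7
R5=(-7)|9=-7
R7=104+4=108
R3=12-2=10
CMP R3, 0  (cmp 10,0)
JNZ L2: taken
R5=M[108]=16
R5=16|9=25
R7=108+4=112
R3=10-2=8
CMP R3, 0  (cmp 8,0)
JNZ L2: taken
R5=M[112]=-6
R5=(-6)|9=-5
R7=112+4=116
R3=8-2=6
CMP R3, 0  (cmp 6,0)
JNZ L2: taken
R5=M[116]=26
R5=26|9=27
R7=116+4=120
R3=6-2=4
CMP R3, 0  (cmp 4,0)
JNZ L2: taken
R5=M[120]=-2
R5=(-2)|9=-1
R7=120+4=124
R3=4-2=2
CMP R3, 0  (cmp 2,0)
JNZ L2: taken
R5=M[124]=21
R5=21|9=29
R7=124+4=128
R3=2-2=0
CMP R3, 0  (cmp 0,0)
JNZ L2: not taken
R5=29<<1=58
STORE R5, [104] → M[104]=58
halt.

58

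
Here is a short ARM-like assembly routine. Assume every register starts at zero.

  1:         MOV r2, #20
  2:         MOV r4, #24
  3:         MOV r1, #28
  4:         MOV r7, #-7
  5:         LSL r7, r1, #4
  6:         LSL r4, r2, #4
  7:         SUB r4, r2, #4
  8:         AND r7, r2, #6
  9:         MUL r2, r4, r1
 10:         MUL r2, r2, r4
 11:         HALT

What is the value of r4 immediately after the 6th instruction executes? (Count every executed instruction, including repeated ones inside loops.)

320

r2=20
r4=24
r1=28
r7=-7
r7=28<<4=448
r4=20<<4=320
After step 6: r4 = 320.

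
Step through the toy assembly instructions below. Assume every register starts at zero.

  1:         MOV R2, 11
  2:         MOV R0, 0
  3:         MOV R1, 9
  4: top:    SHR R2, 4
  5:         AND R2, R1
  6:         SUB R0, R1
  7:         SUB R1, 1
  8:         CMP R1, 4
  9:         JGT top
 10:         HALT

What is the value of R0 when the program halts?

-35

after MOV R2, 11: R2=11
after MOV R0, 0: R0=0
after MOV R1, 9: R1=9
after SHR R2, 4: R2=11>>4=0
after AND R2, R1: R2=0&9=0
after SUB R0, R1: R0=0-9=-9
after SUB R1, 1: R1=9-1=8
CMP R1, 4  (cmp 8,4)
JGT top: taken
after SHR R2, 4: R2=0>>4=0
after AND R2, R1: R2=0&8=0
after SUB R0, R1: R0=(-9)-8=-17
after SUB R1, 1: R1=8-1=7
CMP R1, 4  (cmp 7,4)
JGT top: taken
after SHR R2, 4: R2=0>>4=0
after AND R2, R1: R2=0&7=0
after SUB R0, R1: R0=(-17)-7=-24
after SUB R1, 1: R1=7-1=6
CMP R1, 4  (cmp 6,4)
JGT top: taken
after SHR R2, 4: R2=0>>4=0
after AND R2, R1: R2=0&6=0
after SUB R0, R1: R0=(-24)-6=-30
after SUB R1, 1: R1=6-1=5
CMP R1, 4  (cmp 5,4)
JGT top: taken
after SHR R2, 4: R2=0>>4=0
after AND R2, R1: R2=0&5=0
after SUB R0, R1: R0=(-30)-5=-35
after SUB R1, 1: R1=5-1=4
CMP R1, 4  (cmp 4,4)
JGT top: not taken
halt.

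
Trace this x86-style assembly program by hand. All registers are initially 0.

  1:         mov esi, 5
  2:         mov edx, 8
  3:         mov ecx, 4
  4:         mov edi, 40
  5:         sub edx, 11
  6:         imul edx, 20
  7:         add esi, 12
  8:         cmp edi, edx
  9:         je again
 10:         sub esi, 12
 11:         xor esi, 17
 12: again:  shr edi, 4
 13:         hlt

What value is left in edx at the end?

-60

esi=5
edx=8
ecx=4
edi=40
edx=8-11=-3
edx=(-3)*20=-60
esi=5+12=17
cmp edi, edx  (cmp 40,-60)
je again: not taken
esi=17-12=5
esi=5^17=20
edi=40>>4=2
halt.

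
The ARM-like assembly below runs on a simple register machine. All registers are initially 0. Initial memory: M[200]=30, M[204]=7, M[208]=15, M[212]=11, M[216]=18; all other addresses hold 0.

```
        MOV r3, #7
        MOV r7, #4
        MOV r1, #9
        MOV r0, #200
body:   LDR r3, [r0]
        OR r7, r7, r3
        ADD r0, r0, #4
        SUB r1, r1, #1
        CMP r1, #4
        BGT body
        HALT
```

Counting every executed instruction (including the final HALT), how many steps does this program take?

35

r3=7
r7=4
r1=9
r0=200
r3=M[200]=30
r7=4|30=30
r0=200+4=204
r1=9-1=8
CMP r1, #4  (cmp 8,4)
BGT body: taken
r3=M[204]=7
r7=30|7=31
r0=204+4=208
r1=8-1=7
CMP r1, #4  (cmp 7,4)
BGT body: taken
r3=M[208]=15
r7=31|15=31
r0=208+4=212
r1=7-1=6
CMP r1, #4  (cmp 6,4)
BGT body: taken
r3=M[212]=11
r7=31|11=31
r0=212+4=216
r1=6-1=5
CMP r1, #4  (cmp 5,4)
BGT body: taken
r3=M[216]=18
r7=31|18=31
r0=216+4=220
r1=5-1=4
CMP r1, #4  (cmp 4,4)
BGT body: not taken
halt.
Total executed instructions: 35.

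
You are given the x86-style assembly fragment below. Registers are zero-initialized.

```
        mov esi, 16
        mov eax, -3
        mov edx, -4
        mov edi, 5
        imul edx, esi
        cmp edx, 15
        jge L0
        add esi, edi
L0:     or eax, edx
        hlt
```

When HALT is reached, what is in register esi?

mov esi, 16 → esi=16
mov eax, -3 → eax=-3
mov edx, -4 → edx=-4
mov edi, 5 → edi=5
imul edx, esi → edx=(-4)*16=-64
cmp edx, 15  (cmp -64,15)
jge L0: not taken
add esi, edi → esi=16+5=21
or eax, edx → eax=(-3)|(-64)=-3
halt.

21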